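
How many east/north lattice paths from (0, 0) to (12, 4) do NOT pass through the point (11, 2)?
Number of paths = 1586

Total paths from (0, 0) to (12, 4): C(16, 12) = 1820. Paths through (11, 2): (paths (0, 0) → (11, 2)) × (paths (11, 2) → (12, 4)) = C(13, 11) · C(3, 1) = 78 · 3 = 234. Avoidance count = 1820 − 234 = 1586.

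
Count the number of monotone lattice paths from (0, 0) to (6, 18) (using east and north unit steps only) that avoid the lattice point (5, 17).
Number of paths = 81928

Total paths from (0, 0) to (6, 18): C(24, 6) = 134596. Paths through (5, 17): (paths (0, 0) → (5, 17)) × (paths (5, 17) → (6, 18)) = C(22, 5) · C(2, 1) = 26334 · 2 = 52668. Avoidance count = 134596 − 52668 = 81928.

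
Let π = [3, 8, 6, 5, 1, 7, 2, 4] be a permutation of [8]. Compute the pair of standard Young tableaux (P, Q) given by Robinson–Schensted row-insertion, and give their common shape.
P = [1, 2, 4] / [3, 5, 7] / [6] / [8];  Q = [1, 2, 6] / [3, 7, 8] / [4] / [5];  common shape = (3, 3, 1, 1)

Row-insert the values π_1, π_2, … into P one at a time, bumping the leftmost entry strictly greater than the inserted value down to the next row. The recording tableau Q records, in position (i, j), the step at which that cell was added to P.
  Insert 3 (step 1): P = [3];  Q = [1]
  Insert 8 (step 2): P = [3, 8];  Q = [1, 2]
  Insert 6 (step 3): P = [3, 6] / [8];  Q = [1, 2] / [3]
  Insert 5 (step 4): P = [3, 5] / [6] / [8];  Q = [1, 2] / [3] / [4]
  Insert 1 (step 5): P = [1, 5] / [3] / [6] / [8];  Q = [1, 2] / [3] / [4] / [5]
  Insert 7 (step 6): P = [1, 5, 7] / [3] / [6] / [8];  Q = [1, 2, 6] / [3] / [4] / [5]
  Insert 2 (step 7): P = [1, 2, 7] / [3, 5] / [6] / [8];  Q = [1, 2, 6] / [3, 7] / [4] / [5]
  Insert 4 (step 8): P = [1, 2, 4] / [3, 5, 7] / [6] / [8];  Q = [1, 2, 6] / [3, 7, 8] / [4] / [5]
Final shape: (3, 3, 1, 1).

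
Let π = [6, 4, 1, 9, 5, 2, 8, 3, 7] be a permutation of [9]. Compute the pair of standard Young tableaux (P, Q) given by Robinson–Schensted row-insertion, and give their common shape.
P = [1, 2, 3, 7] / [4, 5, 8] / [6, 9];  Q = [1, 4, 7, 9] / [2, 5, 8] / [3, 6];  common shape = (4, 3, 2)

Row-insert the values π_1, π_2, … into P one at a time, bumping the leftmost entry strictly greater than the inserted value down to the next row. The recording tableau Q records, in position (i, j), the step at which that cell was added to P.
  Insert 6 (step 1): P = [6];  Q = [1]
  Insert 4 (step 2): P = [4] / [6];  Q = [1] / [2]
  Insert 1 (step 3): P = [1] / [4] / [6];  Q = [1] / [2] / [3]
  Insert 9 (step 4): P = [1, 9] / [4] / [6];  Q = [1, 4] / [2] / [3]
  Insert 5 (step 5): P = [1, 5] / [4, 9] / [6];  Q = [1, 4] / [2, 5] / [3]
  Insert 2 (step 6): P = [1, 2] / [4, 5] / [6, 9];  Q = [1, 4] / [2, 5] / [3, 6]
  Insert 8 (step 7): P = [1, 2, 8] / [4, 5] / [6, 9];  Q = [1, 4, 7] / [2, 5] / [3, 6]
  Insert 3 (step 8): P = [1, 2, 3] / [4, 5, 8] / [6, 9];  Q = [1, 4, 7] / [2, 5, 8] / [3, 6]
  Insert 7 (step 9): P = [1, 2, 3, 7] / [4, 5, 8] / [6, 9];  Q = [1, 4, 7, 9] / [2, 5, 8] / [3, 6]
Final shape: (4, 3, 2).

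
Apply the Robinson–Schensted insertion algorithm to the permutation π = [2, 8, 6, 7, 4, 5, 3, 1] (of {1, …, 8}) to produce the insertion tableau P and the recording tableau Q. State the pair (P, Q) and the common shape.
P = [1, 3, 5] / [2, 7] / [4] / [6] / [8];  Q = [1, 2, 4] / [3, 6] / [5] / [7] / [8];  common shape = (3, 2, 1, 1, 1)

Row-insert the values π_1, π_2, … into P one at a time, bumping the leftmost entry strictly greater than the inserted value down to the next row. The recording tableau Q records, in position (i, j), the step at which that cell was added to P.
  Insert 2 (step 1): P = [2];  Q = [1]
  Insert 8 (step 2): P = [2, 8];  Q = [1, 2]
  Insert 6 (step 3): P = [2, 6] / [8];  Q = [1, 2] / [3]
  Insert 7 (step 4): P = [2, 6, 7] / [8];  Q = [1, 2, 4] / [3]
  Insert 4 (step 5): P = [2, 4, 7] / [6] / [8];  Q = [1, 2, 4] / [3] / [5]
  Insert 5 (step 6): P = [2, 4, 5] / [6, 7] / [8];  Q = [1, 2, 4] / [3, 6] / [5]
  Insert 3 (step 7): P = [2, 3, 5] / [4, 7] / [6] / [8];  Q = [1, 2, 4] / [3, 6] / [5] / [7]
  Insert 1 (step 8): P = [1, 3, 5] / [2, 7] / [4] / [6] / [8];  Q = [1, 2, 4] / [3, 6] / [5] / [7] / [8]
Final shape: (3, 2, 1, 1, 1).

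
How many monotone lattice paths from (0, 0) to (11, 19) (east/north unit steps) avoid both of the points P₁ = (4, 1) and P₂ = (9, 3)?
Number of paths = 52206205

Inclusion–exclusion. Total paths: C(30, 11) = 54627300. Through P₁: C(5, 4)·C(25, 7) = 2403500. Through P₂: C(12, 9)·C(18, 2) = 33660. Since P₁ is strictly southwest of P₂, a monotone path through both must visit P₁ then P₂; paths through both = C(5, 4)·C(7, 5)·C(18, 2) = 16065. Avoid both = 54627300 − 2403500 − 33660 + 16065 = 52206205.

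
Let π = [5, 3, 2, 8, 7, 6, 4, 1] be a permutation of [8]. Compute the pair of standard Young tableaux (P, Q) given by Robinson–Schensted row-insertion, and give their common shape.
P = [1, 4] / [2, 6] / [3, 7] / [5] / [8];  Q = [1, 4] / [2, 5] / [3, 6] / [7] / [8];  common shape = (2, 2, 2, 1, 1)

Row-insert the values π_1, π_2, … into P one at a time, bumping the leftmost entry strictly greater than the inserted value down to the next row. The recording tableau Q records, in position (i, j), the step at which that cell was added to P.
  Insert 5 (step 1): P = [5];  Q = [1]
  Insert 3 (step 2): P = [3] / [5];  Q = [1] / [2]
  Insert 2 (step 3): P = [2] / [3] / [5];  Q = [1] / [2] / [3]
  Insert 8 (step 4): P = [2, 8] / [3] / [5];  Q = [1, 4] / [2] / [3]
  Insert 7 (step 5): P = [2, 7] / [3, 8] / [5];  Q = [1, 4] / [2, 5] / [3]
  Insert 6 (step 6): P = [2, 6] / [3, 7] / [5, 8];  Q = [1, 4] / [2, 5] / [3, 6]
  Insert 4 (step 7): P = [2, 4] / [3, 6] / [5, 7] / [8];  Q = [1, 4] / [2, 5] / [3, 6] / [7]
  Insert 1 (step 8): P = [1, 4] / [2, 6] / [3, 7] / [5] / [8];  Q = [1, 4] / [2, 5] / [3, 6] / [7] / [8]
Final shape: (2, 2, 2, 1, 1).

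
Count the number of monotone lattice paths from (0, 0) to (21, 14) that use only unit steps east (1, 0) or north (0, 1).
Number of paths = 2319959400

A monotone lattice path from (0, 0) to (21, 14) consists of 21 east steps and 14 north steps in some order, so it is determined by which 21 of the 35 steps are east. The count is C(35, 21) = 2319959400.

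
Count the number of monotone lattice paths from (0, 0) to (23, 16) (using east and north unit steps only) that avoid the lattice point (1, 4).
Number of paths = 34969490790

Total paths from (0, 0) to (23, 16): C(39, 23) = 37711260990. Paths through (1, 4): (paths (0, 0) → (1, 4)) × (paths (1, 4) → (23, 16)) = C(5, 1) · C(34, 22) = 5 · 548354040 = 2741770200. Avoidance count = 37711260990 − 2741770200 = 34969490790.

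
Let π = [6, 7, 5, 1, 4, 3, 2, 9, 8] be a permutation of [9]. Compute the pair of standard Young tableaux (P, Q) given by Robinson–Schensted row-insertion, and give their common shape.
P = [1, 2, 8] / [3, 7, 9] / [4] / [5] / [6];  Q = [1, 2, 8] / [3, 5, 9] / [4] / [6] / [7];  common shape = (3, 3, 1, 1, 1)

Row-insert the values π_1, π_2, … into P one at a time, bumping the leftmost entry strictly greater than the inserted value down to the next row. The recording tableau Q records, in position (i, j), the step at which that cell was added to P.
  Insert 6 (step 1): P = [6];  Q = [1]
  Insert 7 (step 2): P = [6, 7];  Q = [1, 2]
  Insert 5 (step 3): P = [5, 7] / [6];  Q = [1, 2] / [3]
  Insert 1 (step 4): P = [1, 7] / [5] / [6];  Q = [1, 2] / [3] / [4]
  Insert 4 (step 5): P = [1, 4] / [5, 7] / [6];  Q = [1, 2] / [3, 5] / [4]
  Insert 3 (step 6): P = [1, 3] / [4, 7] / [5] / [6];  Q = [1, 2] / [3, 5] / [4] / [6]
  Insert 2 (step 7): P = [1, 2] / [3, 7] / [4] / [5] / [6];  Q = [1, 2] / [3, 5] / [4] / [6] / [7]
  Insert 9 (step 8): P = [1, 2, 9] / [3, 7] / [4] / [5] / [6];  Q = [1, 2, 8] / [3, 5] / [4] / [6] / [7]
  Insert 8 (step 9): P = [1, 2, 8] / [3, 7, 9] / [4] / [5] / [6];  Q = [1, 2, 8] / [3, 5, 9] / [4] / [6] / [7]
Final shape: (3, 3, 1, 1, 1).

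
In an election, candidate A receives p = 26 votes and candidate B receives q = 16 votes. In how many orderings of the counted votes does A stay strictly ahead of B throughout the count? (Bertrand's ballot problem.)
Strict-lead orderings = 39645171810

Total orderings of the 42 votes with 26 for A: C(42, 26) = 166509721602. By the Bertrand ballot formula (Cycle Lemma / reflection principle), the number of orderings in which A is strictly ahead of B throughout is (p − q)/(p + q) · C(p + q, p) = (26 − 16)/(26 + 16) · 166509721602 = 39645171810.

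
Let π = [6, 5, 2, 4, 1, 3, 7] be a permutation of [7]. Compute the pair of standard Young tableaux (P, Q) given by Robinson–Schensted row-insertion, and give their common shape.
P = [1, 3, 7] / [2, 4] / [5] / [6];  Q = [1, 4, 7] / [2, 6] / [3] / [5];  common shape = (3, 2, 1, 1)

Row-insert the values π_1, π_2, … into P one at a time, bumping the leftmost entry strictly greater than the inserted value down to the next row. The recording tableau Q records, in position (i, j), the step at which that cell was added to P.
  Insert 6 (step 1): P = [6];  Q = [1]
  Insert 5 (step 2): P = [5] / [6];  Q = [1] / [2]
  Insert 2 (step 3): P = [2] / [5] / [6];  Q = [1] / [2] / [3]
  Insert 4 (step 4): P = [2, 4] / [5] / [6];  Q = [1, 4] / [2] / [3]
  Insert 1 (step 5): P = [1, 4] / [2] / [5] / [6];  Q = [1, 4] / [2] / [3] / [5]
  Insert 3 (step 6): P = [1, 3] / [2, 4] / [5] / [6];  Q = [1, 4] / [2, 6] / [3] / [5]
  Insert 7 (step 7): P = [1, 3, 7] / [2, 4] / [5] / [6];  Q = [1, 4, 7] / [2, 6] / [3] / [5]
Final shape: (3, 2, 1, 1).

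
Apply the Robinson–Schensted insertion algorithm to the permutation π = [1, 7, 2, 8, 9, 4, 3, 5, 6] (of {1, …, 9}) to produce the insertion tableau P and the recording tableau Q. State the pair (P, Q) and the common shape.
P = [1, 2, 3, 5, 6] / [4, 8, 9] / [7];  Q = [1, 2, 4, 5, 9] / [3, 6, 8] / [7];  common shape = (5, 3, 1)

Row-insert the values π_1, π_2, … into P one at a time, bumping the leftmost entry strictly greater than the inserted value down to the next row. The recording tableau Q records, in position (i, j), the step at which that cell was added to P.
  Insert 1 (step 1): P = [1];  Q = [1]
  Insert 7 (step 2): P = [1, 7];  Q = [1, 2]
  Insert 2 (step 3): P = [1, 2] / [7];  Q = [1, 2] / [3]
  Insert 8 (step 4): P = [1, 2, 8] / [7];  Q = [1, 2, 4] / [3]
  Insert 9 (step 5): P = [1, 2, 8, 9] / [7];  Q = [1, 2, 4, 5] / [3]
  Insert 4 (step 6): P = [1, 2, 4, 9] / [7, 8];  Q = [1, 2, 4, 5] / [3, 6]
  Insert 3 (step 7): P = [1, 2, 3, 9] / [4, 8] / [7];  Q = [1, 2, 4, 5] / [3, 6] / [7]
  Insert 5 (step 8): P = [1, 2, 3, 5] / [4, 8, 9] / [7];  Q = [1, 2, 4, 5] / [3, 6, 8] / [7]
  Insert 6 (step 9): P = [1, 2, 3, 5, 6] / [4, 8, 9] / [7];  Q = [1, 2, 4, 5, 9] / [3, 6, 8] / [7]
Final shape: (5, 3, 1).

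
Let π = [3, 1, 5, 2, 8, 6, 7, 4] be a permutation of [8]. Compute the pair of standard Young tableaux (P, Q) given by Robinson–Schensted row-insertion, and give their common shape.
P = [1, 2, 4, 7] / [3, 5, 6] / [8];  Q = [1, 3, 5, 7] / [2, 4, 6] / [8];  common shape = (4, 3, 1)

Row-insert the values π_1, π_2, … into P one at a time, bumping the leftmost entry strictly greater than the inserted value down to the next row. The recording tableau Q records, in position (i, j), the step at which that cell was added to P.
  Insert 3 (step 1): P = [3];  Q = [1]
  Insert 1 (step 2): P = [1] / [3];  Q = [1] / [2]
  Insert 5 (step 3): P = [1, 5] / [3];  Q = [1, 3] / [2]
  Insert 2 (step 4): P = [1, 2] / [3, 5];  Q = [1, 3] / [2, 4]
  Insert 8 (step 5): P = [1, 2, 8] / [3, 5];  Q = [1, 3, 5] / [2, 4]
  Insert 6 (step 6): P = [1, 2, 6] / [3, 5, 8];  Q = [1, 3, 5] / [2, 4, 6]
  Insert 7 (step 7): P = [1, 2, 6, 7] / [3, 5, 8];  Q = [1, 3, 5, 7] / [2, 4, 6]
  Insert 4 (step 8): P = [1, 2, 4, 7] / [3, 5, 6] / [8];  Q = [1, 3, 5, 7] / [2, 4, 6] / [8]
Final shape: (4, 3, 1).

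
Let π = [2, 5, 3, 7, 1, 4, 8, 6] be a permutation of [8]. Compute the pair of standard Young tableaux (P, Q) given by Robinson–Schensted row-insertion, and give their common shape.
P = [1, 3, 4, 6] / [2, 7, 8] / [5];  Q = [1, 2, 4, 7] / [3, 6, 8] / [5];  common shape = (4, 3, 1)

Row-insert the values π_1, π_2, … into P one at a time, bumping the leftmost entry strictly greater than the inserted value down to the next row. The recording tableau Q records, in position (i, j), the step at which that cell was added to P.
  Insert 2 (step 1): P = [2];  Q = [1]
  Insert 5 (step 2): P = [2, 5];  Q = [1, 2]
  Insert 3 (step 3): P = [2, 3] / [5];  Q = [1, 2] / [3]
  Insert 7 (step 4): P = [2, 3, 7] / [5];  Q = [1, 2, 4] / [3]
  Insert 1 (step 5): P = [1, 3, 7] / [2] / [5];  Q = [1, 2, 4] / [3] / [5]
  Insert 4 (step 6): P = [1, 3, 4] / [2, 7] / [5];  Q = [1, 2, 4] / [3, 6] / [5]
  Insert 8 (step 7): P = [1, 3, 4, 8] / [2, 7] / [5];  Q = [1, 2, 4, 7] / [3, 6] / [5]
  Insert 6 (step 8): P = [1, 3, 4, 6] / [2, 7, 8] / [5];  Q = [1, 2, 4, 7] / [3, 6, 8] / [5]
Final shape: (4, 3, 1).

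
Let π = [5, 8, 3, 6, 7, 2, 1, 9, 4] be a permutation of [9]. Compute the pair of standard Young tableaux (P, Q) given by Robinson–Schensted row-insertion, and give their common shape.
P = [1, 4, 7, 9] / [2, 6] / [3, 8] / [5];  Q = [1, 2, 5, 8] / [3, 4] / [6, 9] / [7];  common shape = (4, 2, 2, 1)

Row-insert the values π_1, π_2, … into P one at a time, bumping the leftmost entry strictly greater than the inserted value down to the next row. The recording tableau Q records, in position (i, j), the step at which that cell was added to P.
  Insert 5 (step 1): P = [5];  Q = [1]
  Insert 8 (step 2): P = [5, 8];  Q = [1, 2]
  Insert 3 (step 3): P = [3, 8] / [5];  Q = [1, 2] / [3]
  Insert 6 (step 4): P = [3, 6] / [5, 8];  Q = [1, 2] / [3, 4]
  Insert 7 (step 5): P = [3, 6, 7] / [5, 8];  Q = [1, 2, 5] / [3, 4]
  Insert 2 (step 6): P = [2, 6, 7] / [3, 8] / [5];  Q = [1, 2, 5] / [3, 4] / [6]
  Insert 1 (step 7): P = [1, 6, 7] / [2, 8] / [3] / [5];  Q = [1, 2, 5] / [3, 4] / [6] / [7]
  Insert 9 (step 8): P = [1, 6, 7, 9] / [2, 8] / [3] / [5];  Q = [1, 2, 5, 8] / [3, 4] / [6] / [7]
  Insert 4 (step 9): P = [1, 4, 7, 9] / [2, 6] / [3, 8] / [5];  Q = [1, 2, 5, 8] / [3, 4] / [6, 9] / [7]
Final shape: (4, 2, 2, 1).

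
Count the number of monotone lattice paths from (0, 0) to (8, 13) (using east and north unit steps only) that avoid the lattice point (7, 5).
Number of paths = 196362

Total paths from (0, 0) to (8, 13): C(21, 8) = 203490. Paths through (7, 5): (paths (0, 0) → (7, 5)) × (paths (7, 5) → (8, 13)) = C(12, 7) · C(9, 1) = 792 · 9 = 7128. Avoidance count = 203490 − 7128 = 196362.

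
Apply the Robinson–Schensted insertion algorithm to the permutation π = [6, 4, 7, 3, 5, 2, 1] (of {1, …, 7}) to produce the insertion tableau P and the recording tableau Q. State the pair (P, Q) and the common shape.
P = [1, 5] / [2, 7] / [3] / [4] / [6];  Q = [1, 3] / [2, 5] / [4] / [6] / [7];  common shape = (2, 2, 1, 1, 1)

Row-insert the values π_1, π_2, … into P one at a time, bumping the leftmost entry strictly greater than the inserted value down to the next row. The recording tableau Q records, in position (i, j), the step at which that cell was added to P.
  Insert 6 (step 1): P = [6];  Q = [1]
  Insert 4 (step 2): P = [4] / [6];  Q = [1] / [2]
  Insert 7 (step 3): P = [4, 7] / [6];  Q = [1, 3] / [2]
  Insert 3 (step 4): P = [3, 7] / [4] / [6];  Q = [1, 3] / [2] / [4]
  Insert 5 (step 5): P = [3, 5] / [4, 7] / [6];  Q = [1, 3] / [2, 5] / [4]
  Insert 2 (step 6): P = [2, 5] / [3, 7] / [4] / [6];  Q = [1, 3] / [2, 5] / [4] / [6]
  Insert 1 (step 7): P = [1, 5] / [2, 7] / [3] / [4] / [6];  Q = [1, 3] / [2, 5] / [4] / [6] / [7]
Final shape: (2, 2, 1, 1, 1).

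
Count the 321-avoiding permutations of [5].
C_5 = 42

These 321-avoiding permutations are counted by the Catalan number C_n = (1/(n + 1)) · C(2n, n). For n = 5: C_5 = (1/6) · C(10, 5) = 252/6 = 42.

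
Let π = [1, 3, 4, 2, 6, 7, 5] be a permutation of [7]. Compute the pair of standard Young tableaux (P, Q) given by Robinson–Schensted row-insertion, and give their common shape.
P = [1, 2, 4, 5, 7] / [3, 6];  Q = [1, 2, 3, 5, 6] / [4, 7];  common shape = (5, 2)

Row-insert the values π_1, π_2, … into P one at a time, bumping the leftmost entry strictly greater than the inserted value down to the next row. The recording tableau Q records, in position (i, j), the step at which that cell was added to P.
  Insert 1 (step 1): P = [1];  Q = [1]
  Insert 3 (step 2): P = [1, 3];  Q = [1, 2]
  Insert 4 (step 3): P = [1, 3, 4];  Q = [1, 2, 3]
  Insert 2 (step 4): P = [1, 2, 4] / [3];  Q = [1, 2, 3] / [4]
  Insert 6 (step 5): P = [1, 2, 4, 6] / [3];  Q = [1, 2, 3, 5] / [4]
  Insert 7 (step 6): P = [1, 2, 4, 6, 7] / [3];  Q = [1, 2, 3, 5, 6] / [4]
  Insert 5 (step 7): P = [1, 2, 4, 5, 7] / [3, 6];  Q = [1, 2, 3, 5, 6] / [4, 7]
Final shape: (5, 2).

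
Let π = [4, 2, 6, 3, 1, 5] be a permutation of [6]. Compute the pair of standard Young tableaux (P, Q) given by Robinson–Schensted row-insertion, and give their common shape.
P = [1, 3, 5] / [2, 6] / [4];  Q = [1, 3, 6] / [2, 4] / [5];  common shape = (3, 2, 1)

Row-insert the values π_1, π_2, … into P one at a time, bumping the leftmost entry strictly greater than the inserted value down to the next row. The recording tableau Q records, in position (i, j), the step at which that cell was added to P.
  Insert 4 (step 1): P = [4];  Q = [1]
  Insert 2 (step 2): P = [2] / [4];  Q = [1] / [2]
  Insert 6 (step 3): P = [2, 6] / [4];  Q = [1, 3] / [2]
  Insert 3 (step 4): P = [2, 3] / [4, 6];  Q = [1, 3] / [2, 4]
  Insert 1 (step 5): P = [1, 3] / [2, 6] / [4];  Q = [1, 3] / [2, 4] / [5]
  Insert 5 (step 6): P = [1, 3, 5] / [2, 6] / [4];  Q = [1, 3, 6] / [2, 4] / [5]
Final shape: (3, 2, 1).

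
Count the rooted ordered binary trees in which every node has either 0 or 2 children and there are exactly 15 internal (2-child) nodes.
C_15 = 9694845

These full binary trees are counted by the Catalan number C_n = (1/(n + 1)) · C(2n, n). For n = 15: C_15 = (1/16) · C(30, 15) = 155117520/16 = 9694845.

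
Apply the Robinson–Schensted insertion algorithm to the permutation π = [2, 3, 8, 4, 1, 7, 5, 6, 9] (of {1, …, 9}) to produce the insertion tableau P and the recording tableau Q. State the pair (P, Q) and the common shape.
P = [1, 3, 4, 5, 6, 9] / [2, 7] / [8];  Q = [1, 2, 3, 6, 8, 9] / [4, 7] / [5];  common shape = (6, 2, 1)

Row-insert the values π_1, π_2, … into P one at a time, bumping the leftmost entry strictly greater than the inserted value down to the next row. The recording tableau Q records, in position (i, j), the step at which that cell was added to P.
  Insert 2 (step 1): P = [2];  Q = [1]
  Insert 3 (step 2): P = [2, 3];  Q = [1, 2]
  Insert 8 (step 3): P = [2, 3, 8];  Q = [1, 2, 3]
  Insert 4 (step 4): P = [2, 3, 4] / [8];  Q = [1, 2, 3] / [4]
  Insert 1 (step 5): P = [1, 3, 4] / [2] / [8];  Q = [1, 2, 3] / [4] / [5]
  Insert 7 (step 6): P = [1, 3, 4, 7] / [2] / [8];  Q = [1, 2, 3, 6] / [4] / [5]
  Insert 5 (step 7): P = [1, 3, 4, 5] / [2, 7] / [8];  Q = [1, 2, 3, 6] / [4, 7] / [5]
  Insert 6 (step 8): P = [1, 3, 4, 5, 6] / [2, 7] / [8];  Q = [1, 2, 3, 6, 8] / [4, 7] / [5]
  Insert 9 (step 9): P = [1, 3, 4, 5, 6, 9] / [2, 7] / [8];  Q = [1, 2, 3, 6, 8, 9] / [4, 7] / [5]
Final shape: (6, 2, 1).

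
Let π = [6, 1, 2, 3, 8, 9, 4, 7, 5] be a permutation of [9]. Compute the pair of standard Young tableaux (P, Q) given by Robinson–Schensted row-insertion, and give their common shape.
P = [1, 2, 3, 4, 5] / [6, 7, 9] / [8];  Q = [1, 3, 4, 5, 6] / [2, 7, 8] / [9];  common shape = (5, 3, 1)

Row-insert the values π_1, π_2, … into P one at a time, bumping the leftmost entry strictly greater than the inserted value down to the next row. The recording tableau Q records, in position (i, j), the step at which that cell was added to P.
  Insert 6 (step 1): P = [6];  Q = [1]
  Insert 1 (step 2): P = [1] / [6];  Q = [1] / [2]
  Insert 2 (step 3): P = [1, 2] / [6];  Q = [1, 3] / [2]
  Insert 3 (step 4): P = [1, 2, 3] / [6];  Q = [1, 3, 4] / [2]
  Insert 8 (step 5): P = [1, 2, 3, 8] / [6];  Q = [1, 3, 4, 5] / [2]
  Insert 9 (step 6): P = [1, 2, 3, 8, 9] / [6];  Q = [1, 3, 4, 5, 6] / [2]
  Insert 4 (step 7): P = [1, 2, 3, 4, 9] / [6, 8];  Q = [1, 3, 4, 5, 6] / [2, 7]
  Insert 7 (step 8): P = [1, 2, 3, 4, 7] / [6, 8, 9];  Q = [1, 3, 4, 5, 6] / [2, 7, 8]
  Insert 5 (step 9): P = [1, 2, 3, 4, 5] / [6, 7, 9] / [8];  Q = [1, 3, 4, 5, 6] / [2, 7, 8] / [9]
Final shape: (5, 3, 1).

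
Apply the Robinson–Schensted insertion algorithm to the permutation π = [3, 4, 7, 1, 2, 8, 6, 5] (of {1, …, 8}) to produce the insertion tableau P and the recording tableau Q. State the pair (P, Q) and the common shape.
P = [1, 2, 5, 8] / [3, 4, 6] / [7];  Q = [1, 2, 3, 6] / [4, 5, 7] / [8];  common shape = (4, 3, 1)

Row-insert the values π_1, π_2, … into P one at a time, bumping the leftmost entry strictly greater than the inserted value down to the next row. The recording tableau Q records, in position (i, j), the step at which that cell was added to P.
  Insert 3 (step 1): P = [3];  Q = [1]
  Insert 4 (step 2): P = [3, 4];  Q = [1, 2]
  Insert 7 (step 3): P = [3, 4, 7];  Q = [1, 2, 3]
  Insert 1 (step 4): P = [1, 4, 7] / [3];  Q = [1, 2, 3] / [4]
  Insert 2 (step 5): P = [1, 2, 7] / [3, 4];  Q = [1, 2, 3] / [4, 5]
  Insert 8 (step 6): P = [1, 2, 7, 8] / [3, 4];  Q = [1, 2, 3, 6] / [4, 5]
  Insert 6 (step 7): P = [1, 2, 6, 8] / [3, 4, 7];  Q = [1, 2, 3, 6] / [4, 5, 7]
  Insert 5 (step 8): P = [1, 2, 5, 8] / [3, 4, 6] / [7];  Q = [1, 2, 3, 6] / [4, 5, 7] / [8]
Final shape: (4, 3, 1).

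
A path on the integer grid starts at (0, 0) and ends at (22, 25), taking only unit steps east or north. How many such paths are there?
Number of paths = 14833897694226

A monotone lattice path from (0, 0) to (22, 25) consists of 22 east steps and 25 north steps in some order, so it is determined by which 22 of the 47 steps are east. The count is C(47, 22) = 14833897694226.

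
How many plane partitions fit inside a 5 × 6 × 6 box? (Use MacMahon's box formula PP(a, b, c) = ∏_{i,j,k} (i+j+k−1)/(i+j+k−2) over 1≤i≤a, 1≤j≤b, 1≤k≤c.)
PP(5, 6, 6) = 55197331332

Evaluate the triple product over i = 1..5, j = 1..6, k = 1..6. The factors are (2/1) · (3/2) · (4/3) · (5/4) · (6/5) · (7/6) · (3/2) · (4/3) · … (180 factors total). The numerators and denominators telescope so the product is an integer; carrying out the multiplication exactly gives PP(5, 6, 6) = 55197331332.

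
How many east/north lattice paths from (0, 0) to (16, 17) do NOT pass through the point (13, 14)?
Number of paths = 765637110

Total paths from (0, 0) to (16, 17): C(33, 16) = 1166803110. Paths through (13, 14): (paths (0, 0) → (13, 14)) × (paths (13, 14) → (16, 17)) = C(27, 13) · C(6, 3) = 20058300 · 20 = 401166000. Avoidance count = 1166803110 − 401166000 = 765637110.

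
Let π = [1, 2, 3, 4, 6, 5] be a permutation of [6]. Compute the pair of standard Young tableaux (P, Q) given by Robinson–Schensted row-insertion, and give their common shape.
P = [1, 2, 3, 4, 5] / [6];  Q = [1, 2, 3, 4, 5] / [6];  common shape = (5, 1)

Row-insert the values π_1, π_2, … into P one at a time, bumping the leftmost entry strictly greater than the inserted value down to the next row. The recording tableau Q records, in position (i, j), the step at which that cell was added to P.
  Insert 1 (step 1): P = [1];  Q = [1]
  Insert 2 (step 2): P = [1, 2];  Q = [1, 2]
  Insert 3 (step 3): P = [1, 2, 3];  Q = [1, 2, 3]
  Insert 4 (step 4): P = [1, 2, 3, 4];  Q = [1, 2, 3, 4]
  Insert 6 (step 5): P = [1, 2, 3, 4, 6];  Q = [1, 2, 3, 4, 5]
  Insert 5 (step 6): P = [1, 2, 3, 4, 5] / [6];  Q = [1, 2, 3, 4, 5] / [6]
Final shape: (5, 1).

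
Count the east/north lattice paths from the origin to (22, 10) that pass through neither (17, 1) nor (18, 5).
Number of paths = 60247770

Inclusion–exclusion. Total paths: C(32, 22) = 64512240. Through P₁: C(18, 17)·C(14, 5) = 36036. Through P₂: C(23, 18)·C(9, 4) = 4239774. Since P₁ is strictly southwest of P₂, a monotone path through both must visit P₁ then P₂; paths through both = C(18, 17)·C(5, 1)·C(9, 4) = 11340. Avoid both = 64512240 − 36036 − 4239774 + 11340 = 60247770.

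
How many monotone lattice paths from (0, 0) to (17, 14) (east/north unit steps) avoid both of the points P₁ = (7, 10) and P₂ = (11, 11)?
Number of paths = 194626949

Inclusion–exclusion. Total paths: C(31, 17) = 265182525. Through P₁: C(17, 7)·C(14, 10) = 19467448. Through P₂: C(22, 11)·C(9, 6) = 59256288. Since P₁ is strictly southwest of P₂, a monotone path through both must visit P₁ then P₂; paths through both = C(17, 7)·C(5, 4)·C(9, 6) = 8168160. Avoid both = 265182525 − 19467448 − 59256288 + 8168160 = 194626949.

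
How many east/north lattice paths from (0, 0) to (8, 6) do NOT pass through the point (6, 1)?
Number of paths = 2856

Total paths from (0, 0) to (8, 6): C(14, 8) = 3003. Paths through (6, 1): (paths (0, 0) → (6, 1)) × (paths (6, 1) → (8, 6)) = C(7, 6) · C(7, 2) = 7 · 21 = 147. Avoidance count = 3003 − 147 = 2856.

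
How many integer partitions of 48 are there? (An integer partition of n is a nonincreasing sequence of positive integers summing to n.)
p(48) = 147273

Compute p(n) via the recurrence p(n, m) = p(n, m−1) + p(n−m, m), where p(n, m) counts partitions of n with all parts ≤ m and p(n) = p(n, n). The base cases are p(0, m) = 1 and p(n, 0) = 0 for n > 0. Filling the table yields p(48) = 147273. (Euler's pentagonal recurrence is an alternative.)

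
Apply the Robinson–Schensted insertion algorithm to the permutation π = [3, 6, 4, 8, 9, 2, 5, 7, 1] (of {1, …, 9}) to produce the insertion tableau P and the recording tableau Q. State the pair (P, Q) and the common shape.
P = [1, 4, 5, 7] / [2, 8, 9] / [3] / [6];  Q = [1, 2, 4, 5] / [3, 7, 8] / [6] / [9];  common shape = (4, 3, 1, 1)

Row-insert the values π_1, π_2, … into P one at a time, bumping the leftmost entry strictly greater than the inserted value down to the next row. The recording tableau Q records, in position (i, j), the step at which that cell was added to P.
  Insert 3 (step 1): P = [3];  Q = [1]
  Insert 6 (step 2): P = [3, 6];  Q = [1, 2]
  Insert 4 (step 3): P = [3, 4] / [6];  Q = [1, 2] / [3]
  Insert 8 (step 4): P = [3, 4, 8] / [6];  Q = [1, 2, 4] / [3]
  Insert 9 (step 5): P = [3, 4, 8, 9] / [6];  Q = [1, 2, 4, 5] / [3]
  Insert 2 (step 6): P = [2, 4, 8, 9] / [3] / [6];  Q = [1, 2, 4, 5] / [3] / [6]
  Insert 5 (step 7): P = [2, 4, 5, 9] / [3, 8] / [6];  Q = [1, 2, 4, 5] / [3, 7] / [6]
  Insert 7 (step 8): P = [2, 4, 5, 7] / [3, 8, 9] / [6];  Q = [1, 2, 4, 5] / [3, 7, 8] / [6]
  Insert 1 (step 9): P = [1, 4, 5, 7] / [2, 8, 9] / [3] / [6];  Q = [1, 2, 4, 5] / [3, 7, 8] / [6] / [9]
Final shape: (4, 3, 1, 1).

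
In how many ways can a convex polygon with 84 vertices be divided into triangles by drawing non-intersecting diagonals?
C_82 = 17526585015616776834735140517915655636396234280

These polygon triangulations are counted by the Catalan number C_n = (1/(n + 1)) · C(2n, n). For n = 82: C_82 = (1/83) · C(164, 82) = 1454706556296192477283016662986999417820887445240/83 = 17526585015616776834735140517915655636396234280.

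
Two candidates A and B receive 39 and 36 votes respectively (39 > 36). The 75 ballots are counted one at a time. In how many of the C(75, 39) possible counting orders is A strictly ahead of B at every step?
Strict-lead orderings = 130783058462384959036

Total orderings of the 75 votes with 39 for A: C(75, 39) = 3269576461559623975900. By the Bertrand ballot formula (Cycle Lemma / reflection principle), the number of orderings in which A is strictly ahead of B throughout is (p − q)/(p + q) · C(p + q, p) = (39 − 36)/(39 + 36) · 3269576461559623975900 = 130783058462384959036.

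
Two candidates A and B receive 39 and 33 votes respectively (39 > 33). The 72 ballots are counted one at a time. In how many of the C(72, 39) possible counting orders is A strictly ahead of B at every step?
Strict-lead orderings = 28810040646101092420

Total orderings of the 72 votes with 39 for A: C(72, 39) = 345720487753213109040. By the Bertrand ballot formula (Cycle Lemma / reflection principle), the number of orderings in which A is strictly ahead of B throughout is (p − q)/(p + q) · C(p + q, p) = (39 − 33)/(39 + 33) · 345720487753213109040 = 28810040646101092420.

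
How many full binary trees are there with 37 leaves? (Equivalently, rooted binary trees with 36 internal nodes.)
C_36 = 11959798385860453492

These full binary trees are counted by the Catalan number C_n = (1/(n + 1)) · C(2n, n). For n = 36: C_36 = (1/37) · C(72, 36) = 442512540276836779204/37 = 11959798385860453492.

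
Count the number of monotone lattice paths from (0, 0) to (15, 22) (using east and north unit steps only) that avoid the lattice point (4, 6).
Number of paths = 6626241810

Total paths from (0, 0) to (15, 22): C(37, 15) = 9364199760. Paths through (4, 6): (paths (0, 0) → (4, 6)) × (paths (4, 6) → (15, 22)) = C(10, 4) · C(27, 11) = 210 · 13037895 = 2737957950. Avoidance count = 9364199760 − 2737957950 = 6626241810.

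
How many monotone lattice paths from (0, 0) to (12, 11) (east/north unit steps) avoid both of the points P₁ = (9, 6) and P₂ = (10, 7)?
Number of paths = 930228

Inclusion–exclusion. Total paths: C(23, 12) = 1352078. Through P₁: C(15, 9)·C(8, 3) = 280280. Through P₂: C(17, 10)·C(6, 2) = 291720. Since P₁ is strictly southwest of P₂, a monotone path through both must visit P₁ then P₂; paths through both = C(15, 9)·C(2, 1)·C(6, 2) = 150150. Avoid both = 1352078 − 280280 − 291720 + 150150 = 930228.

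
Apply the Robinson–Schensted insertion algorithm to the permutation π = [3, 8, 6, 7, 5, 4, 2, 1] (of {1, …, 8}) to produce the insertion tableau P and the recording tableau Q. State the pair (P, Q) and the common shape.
P = [1, 4, 7] / [2] / [3] / [5] / [6] / [8];  Q = [1, 2, 4] / [3] / [5] / [6] / [7] / [8];  common shape = (3, 1, 1, 1, 1, 1)

Row-insert the values π_1, π_2, … into P one at a time, bumping the leftmost entry strictly greater than the inserted value down to the next row. The recording tableau Q records, in position (i, j), the step at which that cell was added to P.
  Insert 3 (step 1): P = [3];  Q = [1]
  Insert 8 (step 2): P = [3, 8];  Q = [1, 2]
  Insert 6 (step 3): P = [3, 6] / [8];  Q = [1, 2] / [3]
  Insert 7 (step 4): P = [3, 6, 7] / [8];  Q = [1, 2, 4] / [3]
  Insert 5 (step 5): P = [3, 5, 7] / [6] / [8];  Q = [1, 2, 4] / [3] / [5]
  Insert 4 (step 6): P = [3, 4, 7] / [5] / [6] / [8];  Q = [1, 2, 4] / [3] / [5] / [6]
  Insert 2 (step 7): P = [2, 4, 7] / [3] / [5] / [6] / [8];  Q = [1, 2, 4] / [3] / [5] / [6] / [7]
  Insert 1 (step 8): P = [1, 4, 7] / [2] / [3] / [5] / [6] / [8];  Q = [1, 2, 4] / [3] / [5] / [6] / [7] / [8]
Final shape: (3, 1, 1, 1, 1, 1).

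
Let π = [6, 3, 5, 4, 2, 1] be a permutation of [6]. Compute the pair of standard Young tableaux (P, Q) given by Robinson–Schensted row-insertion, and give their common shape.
P = [1, 4] / [2] / [3] / [5] / [6];  Q = [1, 3] / [2] / [4] / [5] / [6];  common shape = (2, 1, 1, 1, 1)

Row-insert the values π_1, π_2, … into P one at a time, bumping the leftmost entry strictly greater than the inserted value down to the next row. The recording tableau Q records, in position (i, j), the step at which that cell was added to P.
  Insert 6 (step 1): P = [6];  Q = [1]
  Insert 3 (step 2): P = [3] / [6];  Q = [1] / [2]
  Insert 5 (step 3): P = [3, 5] / [6];  Q = [1, 3] / [2]
  Insert 4 (step 4): P = [3, 4] / [5] / [6];  Q = [1, 3] / [2] / [4]
  Insert 2 (step 5): P = [2, 4] / [3] / [5] / [6];  Q = [1, 3] / [2] / [4] / [5]
  Insert 1 (step 6): P = [1, 4] / [2] / [3] / [5] / [6];  Q = [1, 3] / [2] / [4] / [5] / [6]
Final shape: (2, 1, 1, 1, 1).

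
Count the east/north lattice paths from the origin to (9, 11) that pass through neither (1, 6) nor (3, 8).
Number of paths = 148619

Inclusion–exclusion. Total paths: C(20, 9) = 167960. Through P₁: C(7, 1)·C(13, 8) = 9009. Through P₂: C(11, 3)·C(9, 6) = 13860. Since P₁ is strictly southwest of P₂, a monotone path through both must visit P₁ then P₂; paths through both = C(7, 1)·C(4, 2)·C(9, 6) = 3528. Avoid both = 167960 − 9009 − 13860 + 3528 = 148619.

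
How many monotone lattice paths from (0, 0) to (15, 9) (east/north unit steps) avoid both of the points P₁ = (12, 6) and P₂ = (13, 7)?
Number of paths = 693872

Inclusion–exclusion. Total paths: C(24, 15) = 1307504. Through P₁: C(18, 12)·C(6, 3) = 371280. Through P₂: C(20, 13)·C(4, 2) = 465120. Since P₁ is strictly southwest of P₂, a monotone path through both must visit P₁ then P₂; paths through both = C(18, 12)·C(2, 1)·C(4, 2) = 222768. Avoid both = 1307504 − 371280 − 465120 + 222768 = 693872.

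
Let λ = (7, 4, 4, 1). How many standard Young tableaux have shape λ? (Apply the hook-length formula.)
# SYT of shape (7, 4, 4, 1) = 240240

Hook-length formula: f^λ = n! / Π hook(c), product over all cells c of the Young diagram. For λ = (7, 4, 4, 1), n = 16 boxes. Hook lengths by row (left-to-right, top-to-bottom): [10, 8, 7, 6, 3, 2, 1]; [6, 4, 3, 2]; [5, 3, 2, 1]; [1]. Product of hooks = 87091200. So f^λ = 16! / 87091200 = 20922789888000 / 87091200 = 240240.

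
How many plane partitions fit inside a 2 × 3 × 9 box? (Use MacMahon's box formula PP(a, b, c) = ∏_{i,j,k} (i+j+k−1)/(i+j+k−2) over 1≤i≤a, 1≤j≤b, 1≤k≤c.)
PP(2, 3, 9) = 15730

Evaluate the triple product over i = 1..2, j = 1..3, k = 1..9. The factors are (2/1) · (3/2) · (4/3) · (5/4) · (6/5) · (7/6) · (8/7) · (9/8) · … (54 factors total). The numerators and denominators telescope so the product is an integer; carrying out the multiplication exactly gives PP(2, 3, 9) = 15730.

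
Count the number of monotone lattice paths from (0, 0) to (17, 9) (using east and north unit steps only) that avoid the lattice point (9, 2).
Number of paths = 2770625

Total paths from (0, 0) to (17, 9): C(26, 17) = 3124550. Paths through (9, 2): (paths (0, 0) → (9, 2)) × (paths (9, 2) → (17, 9)) = C(11, 9) · C(15, 8) = 55 · 6435 = 353925. Avoidance count = 3124550 − 353925 = 2770625.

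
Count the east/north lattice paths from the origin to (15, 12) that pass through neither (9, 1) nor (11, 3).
Number of paths = 17042740

Inclusion–exclusion. Total paths: C(27, 15) = 17383860. Through P₁: C(10, 9)·C(17, 6) = 123760. Through P₂: C(14, 11)·C(13, 4) = 260260. Since P₁ is strictly southwest of P₂, a monotone path through both must visit P₁ then P₂; paths through both = C(10, 9)·C(4, 2)·C(13, 4) = 42900. Avoid both = 17383860 − 123760 − 260260 + 42900 = 17042740.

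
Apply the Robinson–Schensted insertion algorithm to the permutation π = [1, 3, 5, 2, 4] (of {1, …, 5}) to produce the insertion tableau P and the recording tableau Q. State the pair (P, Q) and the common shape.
P = [1, 2, 4] / [3, 5];  Q = [1, 2, 3] / [4, 5];  common shape = (3, 2)

Row-insert the values π_1, π_2, … into P one at a time, bumping the leftmost entry strictly greater than the inserted value down to the next row. The recording tableau Q records, in position (i, j), the step at which that cell was added to P.
  Insert 1 (step 1): P = [1];  Q = [1]
  Insert 3 (step 2): P = [1, 3];  Q = [1, 2]
  Insert 5 (step 3): P = [1, 3, 5];  Q = [1, 2, 3]
  Insert 2 (step 4): P = [1, 2, 5] / [3];  Q = [1, 2, 3] / [4]
  Insert 4 (step 5): P = [1, 2, 4] / [3, 5];  Q = [1, 2, 3] / [4, 5]
Final shape: (3, 2).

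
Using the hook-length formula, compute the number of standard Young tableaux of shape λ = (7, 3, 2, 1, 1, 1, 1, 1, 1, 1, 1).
# SYT of shape (7, 3, 2, 1, 1, 1, 1, 1, 1, 1, 1) = 8558550

Hook-length formula: f^λ = n! / Π hook(c), product over all cells c of the Young diagram. For λ = (7, 3, 2, 1, 1, 1, 1, 1, 1, 1, 1), n = 20 boxes. Hook lengths by row (left-to-right, top-to-bottom): [17, 8, 6, 4, 3, 2, 1]; [12, 3, 1]; [10, 1]; [8]; [7]; [6]; [5]; [4]; [3]; [2]; [1]. Product of hooks = 284265676800. So f^λ = 20! / 284265676800 = 2432902008176640000 / 284265676800 = 8558550.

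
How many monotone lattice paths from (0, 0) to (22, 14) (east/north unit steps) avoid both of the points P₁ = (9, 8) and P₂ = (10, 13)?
Number of paths = 3123741602

Inclusion–exclusion. Total paths: C(36, 22) = 3796297200. Through P₁: C(17, 9)·C(19, 13) = 659578920. Through P₂: C(23, 10)·C(13, 12) = 14872858. Since P₁ is strictly southwest of P₂, a monotone path through both must visit P₁ then P₂; paths through both = C(17, 9)·C(6, 1)·C(13, 12) = 1896180. Avoid both = 3796297200 − 659578920 − 14872858 + 1896180 = 3123741602.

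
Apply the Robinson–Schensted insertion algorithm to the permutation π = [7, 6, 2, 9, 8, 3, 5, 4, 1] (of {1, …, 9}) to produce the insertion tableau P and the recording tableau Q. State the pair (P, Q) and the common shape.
P = [1, 3, 4] / [2, 8] / [5, 9] / [6] / [7];  Q = [1, 4, 7] / [2, 5] / [3, 6] / [8] / [9];  common shape = (3, 2, 2, 1, 1)

Row-insert the values π_1, π_2, … into P one at a time, bumping the leftmost entry strictly greater than the inserted value down to the next row. The recording tableau Q records, in position (i, j), the step at which that cell was added to P.
  Insert 7 (step 1): P = [7];  Q = [1]
  Insert 6 (step 2): P = [6] / [7];  Q = [1] / [2]
  Insert 2 (step 3): P = [2] / [6] / [7];  Q = [1] / [2] / [3]
  Insert 9 (step 4): P = [2, 9] / [6] / [7];  Q = [1, 4] / [2] / [3]
  Insert 8 (step 5): P = [2, 8] / [6, 9] / [7];  Q = [1, 4] / [2, 5] / [3]
  Insert 3 (step 6): P = [2, 3] / [6, 8] / [7, 9];  Q = [1, 4] / [2, 5] / [3, 6]
  Insert 5 (step 7): P = [2, 3, 5] / [6, 8] / [7, 9];  Q = [1, 4, 7] / [2, 5] / [3, 6]
  Insert 4 (step 8): P = [2, 3, 4] / [5, 8] / [6, 9] / [7];  Q = [1, 4, 7] / [2, 5] / [3, 6] / [8]
  Insert 1 (step 9): P = [1, 3, 4] / [2, 8] / [5, 9] / [6] / [7];  Q = [1, 4, 7] / [2, 5] / [3, 6] / [8] / [9]
Final shape: (3, 2, 2, 1, 1).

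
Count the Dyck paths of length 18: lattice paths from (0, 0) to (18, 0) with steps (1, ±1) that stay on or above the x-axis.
C_9 = 4862

These Dyck paths are counted by the Catalan number C_n = (1/(n + 1)) · C(2n, n). For n = 9: C_9 = (1/10) · C(18, 9) = 48620/10 = 4862.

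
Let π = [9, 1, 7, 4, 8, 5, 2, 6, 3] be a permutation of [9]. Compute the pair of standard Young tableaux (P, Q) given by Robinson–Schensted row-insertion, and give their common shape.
P = [1, 2, 3, 6] / [4, 5] / [7, 8] / [9];  Q = [1, 3, 5, 8] / [2, 6] / [4, 9] / [7];  common shape = (4, 2, 2, 1)

Row-insert the values π_1, π_2, … into P one at a time, bumping the leftmost entry strictly greater than the inserted value down to the next row. The recording tableau Q records, in position (i, j), the step at which that cell was added to P.
  Insert 9 (step 1): P = [9];  Q = [1]
  Insert 1 (step 2): P = [1] / [9];  Q = [1] / [2]
  Insert 7 (step 3): P = [1, 7] / [9];  Q = [1, 3] / [2]
  Insert 4 (step 4): P = [1, 4] / [7] / [9];  Q = [1, 3] / [2] / [4]
  Insert 8 (step 5): P = [1, 4, 8] / [7] / [9];  Q = [1, 3, 5] / [2] / [4]
  Insert 5 (step 6): P = [1, 4, 5] / [7, 8] / [9];  Q = [1, 3, 5] / [2, 6] / [4]
  Insert 2 (step 7): P = [1, 2, 5] / [4, 8] / [7] / [9];  Q = [1, 3, 5] / [2, 6] / [4] / [7]
  Insert 6 (step 8): P = [1, 2, 5, 6] / [4, 8] / [7] / [9];  Q = [1, 3, 5, 8] / [2, 6] / [4] / [7]
  Insert 3 (step 9): P = [1, 2, 3, 6] / [4, 5] / [7, 8] / [9];  Q = [1, 3, 5, 8] / [2, 6] / [4, 9] / [7]
Final shape: (4, 2, 2, 1).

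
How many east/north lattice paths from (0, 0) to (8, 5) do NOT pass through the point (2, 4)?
Number of paths = 1182

Total paths from (0, 0) to (8, 5): C(13, 8) = 1287. Paths through (2, 4): (paths (0, 0) → (2, 4)) × (paths (2, 4) → (8, 5)) = C(6, 2) · C(7, 6) = 15 · 7 = 105. Avoidance count = 1287 − 105 = 1182.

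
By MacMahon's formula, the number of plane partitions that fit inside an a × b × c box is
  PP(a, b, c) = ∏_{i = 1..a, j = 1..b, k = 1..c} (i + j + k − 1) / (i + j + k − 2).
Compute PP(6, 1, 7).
PP(6, 1, 7) = 1716

Evaluate the triple product over i = 1..6, j = 1..1, k = 1..7. The factors are (2/1) · (3/2) · (4/3) · (5/4) · (6/5) · (7/6) · (8/7) · (3/2) · … (42 factors total). The numerators and denominators telescope so the product is an integer; carrying out the multiplication exactly gives PP(6, 1, 7) = 1716.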